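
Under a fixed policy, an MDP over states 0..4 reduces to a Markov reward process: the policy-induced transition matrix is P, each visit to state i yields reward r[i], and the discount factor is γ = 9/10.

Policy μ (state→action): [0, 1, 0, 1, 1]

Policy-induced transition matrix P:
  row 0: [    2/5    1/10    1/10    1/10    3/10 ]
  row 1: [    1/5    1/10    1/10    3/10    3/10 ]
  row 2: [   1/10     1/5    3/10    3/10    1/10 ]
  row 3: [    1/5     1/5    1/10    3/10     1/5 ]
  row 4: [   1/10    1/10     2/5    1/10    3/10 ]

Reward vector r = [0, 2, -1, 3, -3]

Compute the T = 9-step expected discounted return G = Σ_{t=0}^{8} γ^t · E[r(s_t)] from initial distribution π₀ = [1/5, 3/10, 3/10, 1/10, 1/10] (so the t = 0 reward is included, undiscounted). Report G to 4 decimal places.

t=0: π = [0.2000, 0.3000, 0.3000, 0.1000, 0.1000], E[r] = 0.3000, γ^t·E[r] = 0.300000, running G = 0.300000
t=1: π = [0.2000, 0.1400, 0.1900, 0.2400, 0.2300], E[r] = 0.1200, γ^t·E[r] = 0.108000, running G = 0.408000
t=2: π = [0.1980, 0.1430, 0.2070, 0.2140, 0.2380], E[r] = 0.0070, γ^t·E[r] = 0.005670, running G = 0.413670
t=3: π = [0.1951, 0.1421, 0.2128, 0.2128, 0.2372], E[r] = -0.0018, γ^t·E[r] = -0.001312, running G = 0.412358
t=4: π = [0.1940, 0.1426, 0.2137, 0.2135, 0.2362], E[r] = 0.0035, γ^t·E[r] = 0.002323, running G = 0.414680
t=5: π = [0.1938, 0.1427, 0.2136, 0.2140, 0.2359], E[r] = 0.0060, γ^t·E[r] = 0.003570, running G = 0.418250
t=6: π = [0.1938, 0.1428, 0.2135, 0.2141, 0.2359], E[r] = 0.0065, γ^t·E[r] = 0.003473, running G = 0.421724
t=7: π = [0.1938, 0.1428, 0.2135, 0.2141, 0.2359], E[r] = 0.0065, γ^t·E[r] = 0.003126, running G = 0.424850
t=8: π = [0.1938, 0.1428, 0.2135, 0.2141, 0.2359], E[r] = 0.0065, γ^t·E[r] = 0.002801, running G = 0.427651

G = 0.4277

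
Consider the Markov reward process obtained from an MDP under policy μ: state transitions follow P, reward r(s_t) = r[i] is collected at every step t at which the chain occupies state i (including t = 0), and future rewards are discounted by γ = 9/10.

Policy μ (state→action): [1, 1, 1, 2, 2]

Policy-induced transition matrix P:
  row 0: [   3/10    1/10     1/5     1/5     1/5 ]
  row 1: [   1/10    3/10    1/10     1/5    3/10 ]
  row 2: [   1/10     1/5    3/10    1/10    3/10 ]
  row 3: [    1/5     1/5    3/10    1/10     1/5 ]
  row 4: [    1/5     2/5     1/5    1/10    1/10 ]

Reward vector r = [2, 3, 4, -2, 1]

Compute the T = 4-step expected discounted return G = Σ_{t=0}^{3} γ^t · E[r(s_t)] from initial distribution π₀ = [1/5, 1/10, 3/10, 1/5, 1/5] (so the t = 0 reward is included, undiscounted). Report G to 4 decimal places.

t=0: π = [0.2000, 0.1000, 0.3000, 0.2000, 0.2000], E[r] = 1.7000, γ^t·E[r] = 1.700000, running G = 1.700000
t=1: π = [0.1800, 0.2300, 0.2400, 0.1300, 0.2200], E[r] = 1.9700, γ^t·E[r] = 1.773000, running G = 3.473000
t=2: π = [0.1710, 0.2490, 0.2140, 0.1410, 0.2250], E[r] = 1.8880, γ^t·E[r] = 1.529280, running G = 5.002280
t=3: π = [0.1708, 0.2528, 0.2106, 0.1420, 0.2238], E[r] = 1.8822, γ^t·E[r] = 1.372124, running G = 6.374404

G = 6.3744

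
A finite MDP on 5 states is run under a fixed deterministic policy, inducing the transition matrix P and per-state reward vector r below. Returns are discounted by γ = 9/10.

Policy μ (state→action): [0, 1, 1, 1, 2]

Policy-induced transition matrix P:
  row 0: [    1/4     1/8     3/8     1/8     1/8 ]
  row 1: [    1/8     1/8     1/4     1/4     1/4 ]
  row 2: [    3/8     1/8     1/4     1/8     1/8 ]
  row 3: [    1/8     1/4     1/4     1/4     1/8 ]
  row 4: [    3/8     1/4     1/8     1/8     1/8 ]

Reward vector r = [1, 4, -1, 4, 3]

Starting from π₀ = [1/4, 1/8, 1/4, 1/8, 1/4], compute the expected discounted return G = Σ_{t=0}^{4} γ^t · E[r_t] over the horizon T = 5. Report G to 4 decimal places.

t=0: π = [0.2500, 0.1250, 0.2500, 0.1250, 0.2500], E[r] = 1.7500, γ^t·E[r] = 1.750000, running G = 1.750000
t=1: π = [0.2813, 0.1719, 0.2500, 0.1563, 0.1406], E[r] = 1.7656, γ^t·E[r] = 1.589063, running G = 3.339063
t=2: π = [0.2578, 0.1621, 0.2676, 0.1660, 0.1465], E[r] = 1.7422, γ^t·E[r] = 1.411172, running G = 4.750234
t=3: π = [0.2607, 0.1641, 0.2639, 0.1660, 0.1453], E[r] = 1.7529, γ^t·E[r] = 1.277886, running G = 6.028120
t=4: π = [0.2599, 0.1639, 0.2644, 0.1663, 0.1455], E[r] = 1.7527, γ^t·E[r] = 1.149917, running G = 7.178037

G = 7.1780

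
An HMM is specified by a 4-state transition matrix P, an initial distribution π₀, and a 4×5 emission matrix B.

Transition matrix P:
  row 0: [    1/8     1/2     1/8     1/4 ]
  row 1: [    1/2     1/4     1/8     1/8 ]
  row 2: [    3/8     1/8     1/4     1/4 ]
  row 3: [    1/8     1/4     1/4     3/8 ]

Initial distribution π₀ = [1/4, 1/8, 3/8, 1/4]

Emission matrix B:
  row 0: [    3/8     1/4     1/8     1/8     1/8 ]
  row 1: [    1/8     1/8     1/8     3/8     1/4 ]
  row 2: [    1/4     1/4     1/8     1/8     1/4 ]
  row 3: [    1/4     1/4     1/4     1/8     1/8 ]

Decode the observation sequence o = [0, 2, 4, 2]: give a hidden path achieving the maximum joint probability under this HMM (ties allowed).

t=0: δ = [9.375e-02, 1.562e-02, 9.375e-02, 6.250e-02]  (obs o_0=0)
t=1: δ = [4.395e-03, 5.859e-03, 2.930e-03, 5.859e-03]  ψ = [2, 0, 2, 0]  (obs o_1=2)
t=2: δ = [3.662e-04, 5.493e-04, 3.662e-04, 2.747e-04]  ψ = [1, 0, 3, 3]  (obs o_2=4)
t=3: δ = [3.433e-05, 2.289e-05, 1.144e-05, 2.575e-05]  ψ = [1, 0, 2, 3]  (obs o_3=2)
backtrack: best end state = 0; path = [2, 0, 1, 0]

path = [2, 0, 1, 0]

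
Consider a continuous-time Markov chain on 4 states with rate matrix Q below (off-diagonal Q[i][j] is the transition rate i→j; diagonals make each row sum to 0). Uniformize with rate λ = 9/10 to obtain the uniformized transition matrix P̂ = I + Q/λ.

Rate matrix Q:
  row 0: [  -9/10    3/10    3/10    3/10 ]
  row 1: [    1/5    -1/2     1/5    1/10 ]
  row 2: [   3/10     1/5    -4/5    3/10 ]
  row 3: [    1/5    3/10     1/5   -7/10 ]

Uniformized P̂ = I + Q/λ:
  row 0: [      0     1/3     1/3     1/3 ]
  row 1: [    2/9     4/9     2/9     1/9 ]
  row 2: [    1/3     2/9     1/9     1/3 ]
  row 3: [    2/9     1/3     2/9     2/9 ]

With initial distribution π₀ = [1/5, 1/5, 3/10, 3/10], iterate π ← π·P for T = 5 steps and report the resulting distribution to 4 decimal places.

t=0: π = [0.2000, 0.2000, 0.3000, 0.3000]
t=1: π = [0.2111, 0.3222, 0.2111, 0.2556]
t=2: π = [0.1988, 0.3457, 0.2222, 0.2333]
t=3: π = [0.2027, 0.3471, 0.2196, 0.2306]
t=4: π = [0.2016, 0.3475, 0.2203, 0.2306]
t=5: π = [0.2019, 0.3475, 0.2201, 0.2305]

π = [0.2019, 0.3475, 0.2201, 0.2305]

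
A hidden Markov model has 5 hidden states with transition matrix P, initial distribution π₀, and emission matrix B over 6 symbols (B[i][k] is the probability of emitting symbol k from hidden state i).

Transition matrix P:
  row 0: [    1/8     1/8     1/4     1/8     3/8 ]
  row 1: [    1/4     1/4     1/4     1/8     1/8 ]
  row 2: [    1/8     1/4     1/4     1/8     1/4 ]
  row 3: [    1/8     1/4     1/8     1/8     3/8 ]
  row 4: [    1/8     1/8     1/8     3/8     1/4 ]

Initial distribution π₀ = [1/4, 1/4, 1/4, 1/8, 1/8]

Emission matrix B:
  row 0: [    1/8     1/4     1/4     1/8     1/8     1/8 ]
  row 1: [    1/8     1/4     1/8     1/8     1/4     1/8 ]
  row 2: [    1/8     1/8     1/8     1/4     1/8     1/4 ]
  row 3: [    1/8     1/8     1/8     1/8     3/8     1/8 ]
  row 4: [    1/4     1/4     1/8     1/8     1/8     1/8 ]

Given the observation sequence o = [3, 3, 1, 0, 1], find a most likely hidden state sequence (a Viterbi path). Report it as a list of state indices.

path = [2, 2, 4, 3, 4]

t=0: δ = [3.125e-02, 3.125e-02, 6.250e-02, 1.562e-02, 1.562e-02]  (obs o_0=3)
t=1: δ = [9.766e-04, 1.953e-03, 3.906e-03, 9.766e-04, 1.953e-03]  ψ = [1, 2, 2, 2, 2]  (obs o_1=3)
t=2: δ = [1.221e-04, 2.441e-04, 1.221e-04, 9.155e-05, 2.441e-04]  ψ = [1, 2, 2, 4, 2]  (obs o_2=1)
t=3: δ = [7.629e-06, 7.629e-06, 7.629e-06, 1.144e-05, 1.526e-05]  ψ = [1, 1, 1, 4, 4]  (obs o_3=0)
t=4: δ = [4.768e-07, 7.153e-07, 2.384e-07, 7.153e-07, 1.073e-06]  ψ = [1, 3, 0, 4, 3]  (obs o_4=1)
backtrack: best end state = 4; path = [2, 2, 4, 3, 4]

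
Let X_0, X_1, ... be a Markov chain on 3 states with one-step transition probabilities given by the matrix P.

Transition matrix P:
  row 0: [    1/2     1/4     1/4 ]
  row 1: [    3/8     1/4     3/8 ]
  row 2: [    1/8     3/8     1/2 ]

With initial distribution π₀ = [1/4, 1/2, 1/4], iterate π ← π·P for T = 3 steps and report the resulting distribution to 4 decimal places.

π = [0.3208, 0.2974, 0.3818]

t=0: π = [0.2500, 0.5000, 0.2500]
t=1: π = [0.3438, 0.2813, 0.3750]
t=2: π = [0.3242, 0.2969, 0.3789]
t=3: π = [0.3208, 0.2974, 0.3818]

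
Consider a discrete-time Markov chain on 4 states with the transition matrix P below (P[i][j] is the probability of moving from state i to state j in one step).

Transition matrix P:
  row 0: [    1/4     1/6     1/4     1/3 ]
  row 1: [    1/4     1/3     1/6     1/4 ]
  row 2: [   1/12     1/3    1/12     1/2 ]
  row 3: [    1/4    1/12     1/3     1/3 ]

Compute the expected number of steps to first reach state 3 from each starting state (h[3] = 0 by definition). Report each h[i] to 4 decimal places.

First-step conditioning: h[3] = 0; for i ≠ 3, h[i] = 1 + Σ_k P[i][k]·h[k].
  h[0] = 1 + 1/4·h[0] + 1/6·h[1] + 1/4·h[2]
  h[1] = 1 + 1/4·h[0] + 1/3·h[1] + 1/6·h[2]
  h[2] = 1 + 1/12·h[0] + 1/3·h[1] + 1/12·h[2]
Solving the 3×3 linear system over states ≠ 3 gives exactly h = [852/295, 948/295, 744/295, 0] (h[3] = 0 is the target).

h = [2.8881, 3.2136, 2.5220, 0.0000]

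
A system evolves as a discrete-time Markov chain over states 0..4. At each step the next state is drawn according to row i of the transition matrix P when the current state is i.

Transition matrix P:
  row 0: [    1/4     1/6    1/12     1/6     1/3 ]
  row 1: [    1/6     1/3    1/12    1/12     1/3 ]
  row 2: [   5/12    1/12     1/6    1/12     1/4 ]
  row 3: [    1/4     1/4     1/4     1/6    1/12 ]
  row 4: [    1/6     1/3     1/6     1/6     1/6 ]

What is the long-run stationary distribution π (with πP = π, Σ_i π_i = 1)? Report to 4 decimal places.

Balance equations π_j = Σ_i π_i·P[i][j]:
  π_0 = 1/4·π_0 + 1/6·π_1 + 5/12·π_2 + 1/4·π_3 + 1/6·π_4
  π_1 = 1/6·π_0 + 1/3·π_1 + 1/12·π_2 + 1/4·π_3 + 1/3·π_4
  π_2 = 1/12·π_0 + 1/12·π_1 + 1/6·π_2 + 1/4·π_3 + 1/6·π_4
  π_3 = 1/6·π_0 + 1/12·π_1 + 1/12·π_2 + 1/6·π_3 + 1/6·π_4
  normalize: π_0 + π_1 + π_2 + π_3 + π_4 = 1
Solving the linear system gives exactly π = [438/1891, 471/1891, 1303/9455, 41/305, 2336/9455].

π = [0.2316, 0.2491, 0.1378, 0.1344, 0.2471]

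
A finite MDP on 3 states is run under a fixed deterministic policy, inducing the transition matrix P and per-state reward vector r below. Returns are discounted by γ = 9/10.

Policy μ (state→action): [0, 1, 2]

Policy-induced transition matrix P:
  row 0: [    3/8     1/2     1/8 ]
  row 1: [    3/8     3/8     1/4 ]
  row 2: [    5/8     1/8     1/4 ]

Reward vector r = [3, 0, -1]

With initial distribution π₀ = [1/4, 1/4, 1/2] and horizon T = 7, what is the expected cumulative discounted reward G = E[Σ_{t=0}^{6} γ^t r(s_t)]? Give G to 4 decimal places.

t=0: π = [0.2500, 0.2500, 0.5000], E[r] = 0.2500, γ^t·E[r] = 0.250000, running G = 0.250000
t=1: π = [0.5000, 0.2813, 0.2188], E[r] = 1.2813, γ^t·E[r] = 1.153125, running G = 1.403125
t=2: π = [0.4297, 0.3828, 0.1875], E[r] = 1.1016, γ^t·E[r] = 0.892266, running G = 2.295391
t=3: π = [0.4219, 0.3818, 0.1963], E[r] = 1.0693, γ^t·E[r] = 0.779546, running G = 3.074937
t=4: π = [0.4241, 0.3787, 0.1973], E[r] = 1.0750, γ^t·E[r] = 0.705275, running G = 3.780212
t=5: π = [0.4243, 0.3787, 0.1970], E[r] = 1.0760, γ^t·E[r] = 0.635343, running G = 4.415555
t=6: π = [0.4242, 0.3788, 0.1970], E[r] = 1.0758, γ^t·E[r] = 0.571715, running G = 4.987270

G = 4.9873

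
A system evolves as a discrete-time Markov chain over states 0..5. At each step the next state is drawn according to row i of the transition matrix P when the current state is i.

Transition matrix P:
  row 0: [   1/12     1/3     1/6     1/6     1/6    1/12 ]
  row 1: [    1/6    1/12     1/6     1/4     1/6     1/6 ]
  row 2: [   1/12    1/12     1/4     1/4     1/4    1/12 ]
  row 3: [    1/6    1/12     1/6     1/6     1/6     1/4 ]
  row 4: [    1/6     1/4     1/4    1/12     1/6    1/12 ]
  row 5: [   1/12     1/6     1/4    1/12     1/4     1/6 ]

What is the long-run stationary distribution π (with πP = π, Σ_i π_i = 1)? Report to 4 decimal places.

π = [0.1271, 0.1591, 0.2120, 0.1699, 0.1957, 0.1363]

Balance equations π_j = Σ_i π_i·P[i][j]:
  π_0 = 1/12·π_0 + 1/6·π_1 + 1/12·π_2 + 1/6·π_3 + 1/6·π_4 + 1/12·π_5
  π_1 = 1/3·π_0 + 1/12·π_1 + 1/12·π_2 + 1/12·π_3 + 1/4·π_4 + 1/6·π_5
  π_2 = 1/6·π_0 + 1/6·π_1 + 1/4·π_2 + 1/6·π_3 + 1/4·π_4 + 1/4·π_5
  π_3 = 1/6·π_0 + 1/4·π_1 + 1/4·π_2 + 1/6·π_3 + 1/12·π_4 + 1/12·π_5
  π_4 = 1/6·π_0 + 1/6·π_1 + 1/4·π_2 + 1/6·π_3 + 1/6·π_4 + 1/4·π_5
  normalize: π_0 + π_1 + π_2 + π_3 + π_4 + π_5 = 1
Solving the linear system gives exactly π = [34508/271595, 43202/271595, 57577/271595, 46151/271595, 53148/271595, 37009/271595].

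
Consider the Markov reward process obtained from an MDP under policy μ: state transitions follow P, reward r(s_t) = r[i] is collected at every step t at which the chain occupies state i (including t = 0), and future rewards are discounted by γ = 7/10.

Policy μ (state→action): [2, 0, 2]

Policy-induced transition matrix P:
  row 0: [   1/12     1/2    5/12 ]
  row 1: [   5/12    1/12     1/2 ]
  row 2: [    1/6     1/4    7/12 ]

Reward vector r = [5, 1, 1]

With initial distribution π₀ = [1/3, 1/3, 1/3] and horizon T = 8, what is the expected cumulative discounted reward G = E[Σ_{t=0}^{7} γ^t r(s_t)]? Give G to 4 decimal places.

t=0: π = [0.3333, 0.3333, 0.3333], E[r] = 2.3333, γ^t·E[r] = 2.333333, running G = 2.333333
t=1: π = [0.2222, 0.2778, 0.5000], E[r] = 1.8889, γ^t·E[r] = 1.322222, running G = 3.655556
t=2: π = [0.2176, 0.2593, 0.5231], E[r] = 1.8704, γ^t·E[r] = 0.916481, running G = 4.572037
t=3: π = [0.2133, 0.2612, 0.5255], E[r] = 1.8534, γ^t·E[r] = 0.635715, running G = 5.207752
t=4: π = [0.2142, 0.2598, 0.5260], E[r] = 1.8567, γ^t·E[r] = 0.445803, running G = 5.653555
t=5: π = [0.2138, 0.2602, 0.5260], E[r] = 1.8551, γ^t·E[r] = 0.311783, running G = 5.965337
t=6: π = [0.2139, 0.2601, 0.5260], E[r] = 1.8557, γ^t·E[r] = 0.218316, running G = 6.183653
t=7: π = [0.2139, 0.2601, 0.5260], E[r] = 1.8554, γ^t·E[r] = 0.152803, running G = 6.336456

G = 6.3365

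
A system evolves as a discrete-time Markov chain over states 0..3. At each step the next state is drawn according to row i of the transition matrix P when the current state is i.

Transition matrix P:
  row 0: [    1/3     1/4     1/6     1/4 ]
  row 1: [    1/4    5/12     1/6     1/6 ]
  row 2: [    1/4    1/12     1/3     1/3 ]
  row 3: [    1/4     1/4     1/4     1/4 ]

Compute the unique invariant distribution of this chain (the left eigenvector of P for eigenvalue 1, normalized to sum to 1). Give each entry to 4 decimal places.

π = [0.2727, 0.2551, 0.2247, 0.2475]

Balance equations π_j = Σ_i π_i·P[i][j]:
  π_0 = 1/3·π_0 + 1/4·π_1 + 1/4·π_2 + 1/4·π_3
  π_1 = 1/4·π_0 + 5/12·π_1 + 1/12·π_2 + 1/4·π_3
  π_2 = 1/6·π_0 + 1/6·π_1 + 1/3·π_2 + 1/4·π_3
  normalize: π_0 + π_1 + π_2 + π_3 = 1
Solving the linear system gives exactly π = [3/11, 101/396, 89/396, 49/198].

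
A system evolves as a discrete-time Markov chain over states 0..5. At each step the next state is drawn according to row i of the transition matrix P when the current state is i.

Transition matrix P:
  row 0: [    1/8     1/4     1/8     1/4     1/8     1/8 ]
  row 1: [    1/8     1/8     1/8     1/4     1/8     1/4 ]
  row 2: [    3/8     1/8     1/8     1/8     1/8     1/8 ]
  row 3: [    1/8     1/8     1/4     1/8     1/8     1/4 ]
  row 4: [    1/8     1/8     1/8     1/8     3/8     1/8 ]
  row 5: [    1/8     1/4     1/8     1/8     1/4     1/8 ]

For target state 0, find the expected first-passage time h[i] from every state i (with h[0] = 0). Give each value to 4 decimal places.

First-step conditioning: h[0] = 0; for i ≠ 0, h[i] = 1 + Σ_k P[i][k]·h[k].
  h[1] = 1 + 1/8·h[1] + 1/8·h[2] + 1/4·h[3] + 1/8·h[4] + 1/4·h[5]
  h[2] = 1 + 1/8·h[1] + 1/8·h[2] + 1/8·h[3] + 1/8·h[4] + 1/8·h[5]
  h[3] = 1 + 1/8·h[1] + 1/4·h[2] + 1/8·h[3] + 1/8·h[4] + 1/4·h[5]
  h[4] = 1 + 1/8·h[1] + 1/8·h[2] + 1/8·h[3] + 3/8·h[4] + 1/8·h[5]
  h[5] = 1 + 1/4·h[1] + 1/8·h[2] + 1/8·h[3] + 1/4·h[4] + 1/8·h[5]
Solving the 5×5 linear system over states ≠ 0 gives exactly h = [0, 16032/2587, 12072/2587, 15592/2587, 16096/2587, 16088/2587] (h[0] = 0 is the target).

h = [0.0000, 6.1971, 4.6664, 6.0271, 6.2219, 6.2188]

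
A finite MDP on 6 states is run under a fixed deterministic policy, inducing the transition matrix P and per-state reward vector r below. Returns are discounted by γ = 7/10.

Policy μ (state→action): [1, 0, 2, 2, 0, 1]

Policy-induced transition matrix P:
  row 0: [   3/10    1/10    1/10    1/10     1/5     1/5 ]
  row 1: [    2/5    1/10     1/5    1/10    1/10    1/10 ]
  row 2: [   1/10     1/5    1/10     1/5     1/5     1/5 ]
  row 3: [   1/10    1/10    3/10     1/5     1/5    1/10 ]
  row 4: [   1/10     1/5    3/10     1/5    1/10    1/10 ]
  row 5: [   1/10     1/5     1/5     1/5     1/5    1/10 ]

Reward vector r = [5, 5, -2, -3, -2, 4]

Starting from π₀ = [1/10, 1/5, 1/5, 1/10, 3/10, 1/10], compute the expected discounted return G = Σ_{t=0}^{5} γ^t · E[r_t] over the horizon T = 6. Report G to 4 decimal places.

t=0: π = [0.1000, 0.2000, 0.2000, 0.1000, 0.3000, 0.1000], E[r] = 0.6000, γ^t·E[r] = 0.600000, running G = 0.600000
t=1: π = [0.1800, 0.1600, 0.2100, 0.1700, 0.1500, 0.1300], E[r] = 0.9900, γ^t·E[r] = 0.693000, running G = 1.293000
t=2: π = [0.1840, 0.1490, 0.1930, 0.1660, 0.1690, 0.1390], E[r] = 0.9990, γ^t·E[r] = 0.489510, running G = 1.782510
t=3: π = [0.1815, 0.1501, 0.1958, 0.1667, 0.1682, 0.1377], E[r] = 0.9807, γ^t·E[r] = 0.336380, running G = 2.118890
t=4: π = [0.1813, 0.1502, 0.1958, 0.1668, 0.1682, 0.1377], E[r] = 0.9800, γ^t·E[r] = 0.235308, running G = 2.354198
t=5: π = [0.1813, 0.1502, 0.1958, 0.1669, 0.1682, 0.1377], E[r] = 0.9798, γ^t·E[r] = 0.164672, running G = 2.518870

G = 2.5189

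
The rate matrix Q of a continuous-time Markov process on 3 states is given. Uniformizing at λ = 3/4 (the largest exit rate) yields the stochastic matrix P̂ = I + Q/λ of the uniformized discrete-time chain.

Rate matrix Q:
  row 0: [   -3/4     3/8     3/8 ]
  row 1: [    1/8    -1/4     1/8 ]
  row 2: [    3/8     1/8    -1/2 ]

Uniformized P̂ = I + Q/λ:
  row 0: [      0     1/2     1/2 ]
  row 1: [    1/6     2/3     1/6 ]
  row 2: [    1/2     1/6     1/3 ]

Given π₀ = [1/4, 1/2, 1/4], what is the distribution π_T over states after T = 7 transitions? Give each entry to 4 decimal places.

π = [0.2258, 0.4839, 0.2903]

t=0: π = [0.2500, 0.5000, 0.2500]
t=1: π = [0.2083, 0.5000, 0.2917]
t=2: π = [0.2292, 0.4861, 0.2847]
t=3: π = [0.2234, 0.4861, 0.2905]
t=4: π = [0.2263, 0.4842, 0.2895]
t=5: π = [0.2255, 0.4842, 0.2903]
t=6: π = [0.2259, 0.4839, 0.2902]
t=7: π = [0.2258, 0.4839, 0.2903]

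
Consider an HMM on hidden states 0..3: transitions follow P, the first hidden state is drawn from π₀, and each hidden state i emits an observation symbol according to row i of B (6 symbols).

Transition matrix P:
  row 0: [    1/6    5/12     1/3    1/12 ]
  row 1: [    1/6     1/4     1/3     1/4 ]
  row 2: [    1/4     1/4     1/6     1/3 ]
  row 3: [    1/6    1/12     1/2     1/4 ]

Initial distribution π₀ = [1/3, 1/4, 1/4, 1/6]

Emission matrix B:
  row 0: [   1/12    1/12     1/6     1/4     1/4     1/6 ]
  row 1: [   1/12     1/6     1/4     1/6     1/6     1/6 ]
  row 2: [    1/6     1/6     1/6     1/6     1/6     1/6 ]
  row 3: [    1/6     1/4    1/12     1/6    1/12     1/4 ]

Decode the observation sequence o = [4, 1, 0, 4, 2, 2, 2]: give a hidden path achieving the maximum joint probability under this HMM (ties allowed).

t=0: δ = [8.333e-02, 4.167e-02, 4.167e-02, 1.389e-02]  (obs o_0=4)
t=1: δ = [1.157e-03, 5.787e-03, 4.630e-03, 3.472e-03]  ψ = [0, 0, 0, 2]  (obs o_1=1)
t=2: δ = [9.645e-05, 1.206e-04, 3.215e-04, 2.572e-04]  ψ = [2, 1, 1, 2]  (obs o_2=0)
t=3: δ = [2.009e-05, 1.340e-05, 2.143e-05, 8.931e-06]  ψ = [2, 2, 3, 2]  (obs o_3=4)
t=4: δ = [8.931e-07, 2.093e-06, 1.116e-06, 5.954e-07]  ψ = [2, 0, 0, 2]  (obs o_4=2)
t=5: δ = [5.814e-08, 1.308e-07, 1.163e-07, 4.361e-08]  ψ = [1, 1, 1, 1]  (obs o_5=2)
t=6: δ = [4.845e-09, 8.176e-09, 7.268e-09, 3.230e-09]  ψ = [2, 1, 1, 2]  (obs o_6=2)
backtrack: best end state = 1; path = [0, 1, 2, 0, 1, 1, 1]

path = [0, 1, 2, 0, 1, 1, 1]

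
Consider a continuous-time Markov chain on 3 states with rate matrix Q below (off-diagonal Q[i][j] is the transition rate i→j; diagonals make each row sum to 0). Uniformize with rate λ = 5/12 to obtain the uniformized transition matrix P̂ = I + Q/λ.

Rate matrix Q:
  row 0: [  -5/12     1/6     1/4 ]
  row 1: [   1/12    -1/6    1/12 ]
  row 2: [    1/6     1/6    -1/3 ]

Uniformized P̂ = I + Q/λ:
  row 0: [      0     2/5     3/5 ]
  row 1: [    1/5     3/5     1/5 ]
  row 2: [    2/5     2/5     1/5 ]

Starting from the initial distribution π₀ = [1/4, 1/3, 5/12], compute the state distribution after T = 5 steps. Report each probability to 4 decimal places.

t=0: π = [0.2500, 0.3333, 0.4167]
t=1: π = [0.2333, 0.4667, 0.3000]
t=2: π = [0.2133, 0.4933, 0.2933]
t=3: π = [0.2160, 0.4987, 0.2853]
t=4: π = [0.2139, 0.4997, 0.2864]
t=5: π = [0.2145, 0.4999, 0.2855]

π = [0.2145, 0.4999, 0.2855]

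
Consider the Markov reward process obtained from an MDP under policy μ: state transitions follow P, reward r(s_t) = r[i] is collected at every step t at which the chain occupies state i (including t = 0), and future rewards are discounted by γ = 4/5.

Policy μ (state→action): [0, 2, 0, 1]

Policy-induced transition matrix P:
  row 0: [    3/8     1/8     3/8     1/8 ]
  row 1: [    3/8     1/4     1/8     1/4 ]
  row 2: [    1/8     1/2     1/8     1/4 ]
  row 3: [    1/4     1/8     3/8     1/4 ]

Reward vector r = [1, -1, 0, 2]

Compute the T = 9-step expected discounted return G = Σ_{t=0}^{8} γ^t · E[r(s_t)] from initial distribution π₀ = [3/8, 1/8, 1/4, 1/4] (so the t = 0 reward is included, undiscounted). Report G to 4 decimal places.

t=0: π = [0.3750, 0.1250, 0.2500, 0.2500], E[r] = 0.7500, γ^t·E[r] = 0.750000, running G = 0.750000
t=1: π = [0.2813, 0.2344, 0.2813, 0.2031], E[r] = 0.4531, γ^t·E[r] = 0.362500, running G = 1.112500
t=2: π = [0.2793, 0.2598, 0.2461, 0.2148], E[r] = 0.4492, γ^t·E[r] = 0.287500, running G = 1.400000
t=3: π = [0.2866, 0.2498, 0.2485, 0.2151], E[r] = 0.4670, γ^t·E[r] = 0.239125, running G = 1.639125
t=4: π = [0.2860, 0.2494, 0.2504, 0.2142], E[r] = 0.4649, γ^t·E[r] = 0.190425, running G = 1.829550
t=5: π = [0.2856, 0.2501, 0.2500, 0.2143], E[r] = 0.4640, γ^t·E[r] = 0.152056, running G = 1.981606
t=6: π = [0.2857, 0.2500, 0.2500, 0.2143], E[r] = 0.4643, γ^t·E[r] = 0.121708, running G = 2.103314
t=7: π = [0.2857, 0.2500, 0.2500, 0.2143], E[r] = 0.4643, γ^t·E[r] = 0.097371, running G = 2.200685
t=8: π = [0.2857, 0.2500, 0.2500, 0.2143], E[r] = 0.4643, γ^t·E[r] = 0.077894, running G = 2.278579

G = 2.2786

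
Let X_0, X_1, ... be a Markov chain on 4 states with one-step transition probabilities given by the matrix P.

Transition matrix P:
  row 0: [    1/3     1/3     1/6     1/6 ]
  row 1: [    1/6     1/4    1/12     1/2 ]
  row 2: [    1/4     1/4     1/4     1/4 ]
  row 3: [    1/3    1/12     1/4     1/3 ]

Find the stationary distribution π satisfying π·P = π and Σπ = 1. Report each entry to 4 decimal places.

Balance equations π_j = Σ_i π_i·P[i][j]:
  π_0 = 1/3·π_0 + 1/6·π_1 + 1/4·π_2 + 1/3·π_3
  π_1 = 1/3·π_0 + 1/4·π_1 + 1/4·π_2 + 1/12·π_3
  π_2 = 1/6·π_0 + 1/12·π_1 + 1/4·π_2 + 1/4·π_3
  normalize: π_0 + π_1 + π_2 + π_3 = 1
Solving the linear system gives exactly π = [108/385, 171/770, 73/385, 237/770].

π = [0.2805, 0.2221, 0.1896, 0.3078]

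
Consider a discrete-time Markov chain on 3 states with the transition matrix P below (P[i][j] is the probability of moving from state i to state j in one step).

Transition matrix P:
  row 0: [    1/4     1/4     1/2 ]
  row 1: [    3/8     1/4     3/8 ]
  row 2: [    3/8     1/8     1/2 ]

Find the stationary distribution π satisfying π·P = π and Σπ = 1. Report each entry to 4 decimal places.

Balance equations π_j = Σ_i π_i·P[i][j]:
  π_0 = 1/4·π_0 + 3/8·π_1 + 3/8·π_2
  π_1 = 1/4·π_0 + 1/4·π_1 + 1/8·π_2
  normalize: π_0 + π_1 + π_2 = 1
Solving the linear system gives exactly π = [1/3, 4/21, 10/21].

π = [0.3333, 0.1905, 0.4762]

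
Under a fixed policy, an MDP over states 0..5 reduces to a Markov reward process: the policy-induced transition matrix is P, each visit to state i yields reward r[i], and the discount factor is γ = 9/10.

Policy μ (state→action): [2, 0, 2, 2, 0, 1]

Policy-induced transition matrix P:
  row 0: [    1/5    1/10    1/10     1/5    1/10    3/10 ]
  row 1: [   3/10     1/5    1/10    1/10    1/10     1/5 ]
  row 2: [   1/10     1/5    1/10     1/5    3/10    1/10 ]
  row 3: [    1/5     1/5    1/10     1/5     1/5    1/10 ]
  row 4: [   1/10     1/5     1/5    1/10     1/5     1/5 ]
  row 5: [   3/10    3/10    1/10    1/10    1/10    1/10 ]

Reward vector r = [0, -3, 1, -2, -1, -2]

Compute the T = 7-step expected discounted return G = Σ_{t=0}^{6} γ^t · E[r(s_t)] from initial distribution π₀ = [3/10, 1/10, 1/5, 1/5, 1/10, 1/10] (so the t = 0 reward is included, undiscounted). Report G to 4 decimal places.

G = -6.2036

t=0: π = [0.3000, 0.1000, 0.2000, 0.2000, 0.1000, 0.1000], E[r] = -0.8000, γ^t·E[r] = -0.800000, running G = -0.800000
t=1: π = [0.1900, 0.1800, 0.1100, 0.1700, 0.1700, 0.1800], E[r] = -1.3000, γ^t·E[r] = -1.170000, running G = -1.970000
t=2: π = [0.2080, 0.1990, 0.1170, 0.1470, 0.1560, 0.1730], E[r] = -1.2760, γ^t·E[r] = -1.033560, running G = -3.003560
t=3: π = [0.2099, 0.1965, 0.1156, 0.1472, 0.1537, 0.1771], E[r] = -1.2762, γ^t·E[r] = -0.930350, running G = -3.933910
t=4: π = [0.2104, 0.1967, 0.1154, 0.1473, 0.1532, 0.1770], E[r] = -1.2765, γ^t·E[r] = -0.837538, running G = -4.771448
t=5: π = [0.2105, 0.1967, 0.1153, 0.1473, 0.1531, 0.1771], E[r] = -1.2765, γ^t·E[r] = -0.753786, running G = -5.525234
t=6: π = [0.2105, 0.1967, 0.1153, 0.1473, 0.1531, 0.1771], E[r] = -1.2766, γ^t·E[r] = -0.678413, running G = -6.203647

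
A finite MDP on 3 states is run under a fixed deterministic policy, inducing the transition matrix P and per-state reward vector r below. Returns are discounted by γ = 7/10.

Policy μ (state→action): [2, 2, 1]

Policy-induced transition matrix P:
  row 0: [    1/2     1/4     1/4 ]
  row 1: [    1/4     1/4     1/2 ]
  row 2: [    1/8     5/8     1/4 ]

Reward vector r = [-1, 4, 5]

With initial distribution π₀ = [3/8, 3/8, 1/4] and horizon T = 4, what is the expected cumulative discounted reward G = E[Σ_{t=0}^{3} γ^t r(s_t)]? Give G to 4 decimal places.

G = 6.7591

t=0: π = [0.3750, 0.3750, 0.2500], E[r] = 2.3750, γ^t·E[r] = 2.375000, running G = 2.375000
t=1: π = [0.3125, 0.3438, 0.3438], E[r] = 2.7813, γ^t·E[r] = 1.946875, running G = 4.321875
t=2: π = [0.2852, 0.3789, 0.3359], E[r] = 2.9102, γ^t·E[r] = 1.425977, running G = 5.747852
t=3: π = [0.2793, 0.3760, 0.3447], E[r] = 2.9482, γ^t·E[r] = 1.011247, running G = 6.759099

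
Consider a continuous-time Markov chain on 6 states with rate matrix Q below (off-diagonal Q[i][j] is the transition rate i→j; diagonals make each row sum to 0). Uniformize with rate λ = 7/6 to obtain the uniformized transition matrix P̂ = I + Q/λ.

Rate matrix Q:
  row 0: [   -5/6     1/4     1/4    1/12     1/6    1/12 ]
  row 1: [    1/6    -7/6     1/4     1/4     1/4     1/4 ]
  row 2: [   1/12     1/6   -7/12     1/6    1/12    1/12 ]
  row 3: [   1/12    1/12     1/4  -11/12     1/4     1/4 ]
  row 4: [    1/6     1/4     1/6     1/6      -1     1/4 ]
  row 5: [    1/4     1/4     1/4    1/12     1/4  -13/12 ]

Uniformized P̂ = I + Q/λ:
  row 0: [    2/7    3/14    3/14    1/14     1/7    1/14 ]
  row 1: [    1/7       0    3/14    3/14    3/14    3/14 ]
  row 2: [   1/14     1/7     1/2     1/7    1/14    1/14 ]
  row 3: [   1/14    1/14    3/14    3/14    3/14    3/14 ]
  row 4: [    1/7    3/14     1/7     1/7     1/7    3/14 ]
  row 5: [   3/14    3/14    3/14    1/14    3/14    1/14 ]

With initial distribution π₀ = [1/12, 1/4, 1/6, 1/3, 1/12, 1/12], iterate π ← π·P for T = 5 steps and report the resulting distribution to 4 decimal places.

π = [0.1423, 0.1429, 0.2844, 0.1435, 0.1526, 0.1342]

t=0: π = [0.0833, 0.2500, 0.1667, 0.3333, 0.0833, 0.0833]
t=1: π = [0.1250, 0.1012, 0.2560, 0.1726, 0.1786, 0.1667]
t=2: π = [0.1420, 0.1497, 0.2747, 0.1416, 0.1560, 0.1361]
t=3: π = [0.1431, 0.1424, 0.2816, 0.1438, 0.1538, 0.1353]
t=4: π = [0.1426, 0.1431, 0.2838, 0.1434, 0.1528, 0.1343]
t=5: π = [0.1423, 0.1429, 0.2844, 0.1435, 0.1526, 0.1342]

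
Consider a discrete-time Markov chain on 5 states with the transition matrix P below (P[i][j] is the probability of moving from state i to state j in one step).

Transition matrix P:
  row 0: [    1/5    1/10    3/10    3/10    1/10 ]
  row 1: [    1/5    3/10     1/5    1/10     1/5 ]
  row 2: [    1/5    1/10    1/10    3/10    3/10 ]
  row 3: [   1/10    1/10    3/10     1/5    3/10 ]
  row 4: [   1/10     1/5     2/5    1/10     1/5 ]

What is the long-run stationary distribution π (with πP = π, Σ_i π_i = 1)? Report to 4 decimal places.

Balance equations π_j = Σ_i π_i·P[i][j]:
  π_0 = 1/5·π_0 + 1/5·π_1 + 1/5·π_2 + 1/10·π_3 + 1/10·π_4
  π_1 = 1/10·π_0 + 3/10·π_1 + 1/10·π_2 + 1/10·π_3 + 1/5·π_4
  π_2 = 3/10·π_0 + 1/5·π_1 + 1/10·π_2 + 3/10·π_3 + 2/5·π_4
  π_3 = 3/10·π_0 + 1/10·π_1 + 3/10·π_2 + 1/5·π_3 + 1/10·π_4
  normalize: π_0 + π_1 + π_2 + π_3 + π_4 = 1
Solving the linear system gives exactly π = [756/4825, 742/4825, 1237/4825, 979/4825, 1111/4825].

π = [0.1567, 0.1538, 0.2564, 0.2029, 0.2303]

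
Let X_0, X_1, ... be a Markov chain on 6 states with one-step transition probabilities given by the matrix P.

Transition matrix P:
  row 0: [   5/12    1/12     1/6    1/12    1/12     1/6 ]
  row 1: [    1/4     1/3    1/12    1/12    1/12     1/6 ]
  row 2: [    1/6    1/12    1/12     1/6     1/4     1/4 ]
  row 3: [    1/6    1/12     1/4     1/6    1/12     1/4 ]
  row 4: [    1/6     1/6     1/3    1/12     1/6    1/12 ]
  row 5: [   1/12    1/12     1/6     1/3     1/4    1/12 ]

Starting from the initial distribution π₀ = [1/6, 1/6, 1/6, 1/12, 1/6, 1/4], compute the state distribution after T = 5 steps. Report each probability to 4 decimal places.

π = [0.2179, 0.1283, 0.1794, 0.1529, 0.1540, 0.1676]

t=0: π = [0.1667, 0.1667, 0.1667, 0.0833, 0.1667, 0.2500]
t=1: π = [0.2014, 0.1389, 0.1736, 0.1667, 0.1667, 0.1528]
t=2: π = [0.2159, 0.1319, 0.1823, 0.1499, 0.1516, 0.1684]
t=3: π = [0.2176, 0.1290, 0.1782, 0.1531, 0.1544, 0.1677]
t=4: π = [0.2178, 0.1284, 0.1796, 0.1529, 0.1539, 0.1674]
t=5: π = [0.2179, 0.1283, 0.1794, 0.1529, 0.1540, 0.1676]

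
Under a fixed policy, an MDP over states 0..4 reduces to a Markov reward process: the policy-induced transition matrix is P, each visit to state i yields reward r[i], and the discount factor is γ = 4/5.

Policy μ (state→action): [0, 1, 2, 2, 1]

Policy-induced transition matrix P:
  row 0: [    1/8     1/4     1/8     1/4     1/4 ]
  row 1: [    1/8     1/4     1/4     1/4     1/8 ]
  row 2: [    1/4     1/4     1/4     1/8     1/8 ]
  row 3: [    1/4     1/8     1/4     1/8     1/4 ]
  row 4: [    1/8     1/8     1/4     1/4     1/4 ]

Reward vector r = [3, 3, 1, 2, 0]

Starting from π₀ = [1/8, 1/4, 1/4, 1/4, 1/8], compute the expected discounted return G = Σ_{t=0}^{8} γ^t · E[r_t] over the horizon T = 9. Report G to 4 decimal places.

t=0: π = [0.1250, 0.2500, 0.2500, 0.2500, 0.1250], E[r] = 1.8750, γ^t·E[r] = 1.875000, running G = 1.875000
t=1: π = [0.1875, 0.2031, 0.2344, 0.1875, 0.1875], E[r] = 1.7813, γ^t·E[r] = 1.425000, running G = 3.300000
t=2: π = [0.1777, 0.2031, 0.2266, 0.1973, 0.1953], E[r] = 1.7637, γ^t·E[r] = 1.128750, running G = 4.428750
t=3: π = [0.1780, 0.2009, 0.2278, 0.1970, 0.1963], E[r] = 1.7585, γ^t·E[r] = 0.900375, running G = 5.329125
t=4: π = [0.1781, 0.2008, 0.2278, 0.1969, 0.1964], E[r] = 1.7584, γ^t·E[r] = 0.720225, running G = 6.049350
t=5: π = [0.1781, 0.2008, 0.2277, 0.1969, 0.1964], E[r] = 1.7583, γ^t·E[r] = 0.576169, running G = 6.625519
t=6: π = [0.1781, 0.2008, 0.2277, 0.1969, 0.1964], E[r] = 1.7583, γ^t·E[r] = 0.460932, running G = 7.086451
t=7: π = [0.1781, 0.2008, 0.2277, 0.1969, 0.1964], E[r] = 1.7583, γ^t·E[r] = 0.368746, running G = 7.455197
t=8: π = [0.1781, 0.2008, 0.2277, 0.1969, 0.1964], E[r] = 1.7583, γ^t·E[r] = 0.294997, running G = 7.750194

G = 7.7502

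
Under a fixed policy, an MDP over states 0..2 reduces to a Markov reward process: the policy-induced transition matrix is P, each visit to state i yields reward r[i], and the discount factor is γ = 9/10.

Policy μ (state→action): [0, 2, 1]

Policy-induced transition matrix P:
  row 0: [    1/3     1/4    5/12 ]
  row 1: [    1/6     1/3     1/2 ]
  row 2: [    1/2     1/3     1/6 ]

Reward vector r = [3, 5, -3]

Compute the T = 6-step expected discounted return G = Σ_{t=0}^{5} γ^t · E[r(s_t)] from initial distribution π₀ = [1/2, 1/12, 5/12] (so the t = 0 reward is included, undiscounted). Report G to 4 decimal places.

G = 6.2766

t=0: π = [0.5000, 0.0833, 0.4167], E[r] = 0.6667, γ^t·E[r] = 0.666667, running G = 0.666667
t=1: π = [0.3889, 0.2917, 0.3194], E[r] = 1.6667, γ^t·E[r] = 1.500000, running G = 2.166667
t=2: π = [0.3380, 0.3009, 0.3611], E[r] = 1.4352, γ^t·E[r] = 1.162500, running G = 3.329167
t=3: π = [0.3434, 0.3052, 0.3515], E[r] = 1.5015, γ^t·E[r] = 1.094625, running G = 4.423792
t=4: π = [0.3410, 0.3047, 0.3542], E[r] = 1.4841, γ^t·E[r] = 0.973688, running G = 5.397479
t=5: π = [0.3416, 0.3049, 0.3535], E[r] = 1.4888, γ^t·E[r] = 0.879128, running G = 6.276608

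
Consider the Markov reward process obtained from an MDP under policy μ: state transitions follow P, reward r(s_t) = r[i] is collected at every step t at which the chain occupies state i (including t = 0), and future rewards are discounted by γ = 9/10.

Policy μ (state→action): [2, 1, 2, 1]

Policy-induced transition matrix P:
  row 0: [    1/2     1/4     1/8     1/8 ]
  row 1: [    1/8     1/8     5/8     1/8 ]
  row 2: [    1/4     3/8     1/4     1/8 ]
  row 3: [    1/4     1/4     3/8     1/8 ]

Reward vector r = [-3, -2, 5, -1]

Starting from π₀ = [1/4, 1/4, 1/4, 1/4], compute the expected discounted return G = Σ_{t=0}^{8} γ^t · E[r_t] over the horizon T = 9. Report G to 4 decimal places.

G = 0.4730

t=0: π = [0.2500, 0.2500, 0.2500, 0.2500], E[r] = -0.2500, γ^t·E[r] = -0.250000, running G = -0.250000
t=1: π = [0.2813, 0.2500, 0.3438, 0.1250], E[r] = 0.2500, γ^t·E[r] = 0.225000, running G = -0.025000
t=2: π = [0.2891, 0.2617, 0.3242, 0.1250], E[r] = 0.1055, γ^t·E[r] = 0.085430, running G = 0.060430
t=3: π = [0.2896, 0.2578, 0.3276, 0.1250], E[r] = 0.1289, γ^t·E[r] = 0.093973, running G = 0.154402
t=4: π = [0.2902, 0.2587, 0.3261, 0.1250], E[r] = 0.1176, γ^t·E[r] = 0.077167, running G = 0.231569
t=5: π = [0.2902, 0.2584, 0.3264, 0.1250], E[r] = 0.1194, γ^t·E[r] = 0.070532, running G = 0.302101
t=6: π = [0.2902, 0.2585, 0.3263, 0.1250], E[r] = 0.1186, γ^t·E[r] = 0.063010, running G = 0.365111
t=7: π = [0.2902, 0.2585, 0.3263, 0.1250], E[r] = 0.1187, γ^t·E[r] = 0.056777, running G = 0.421888
t=8: π = [0.2903, 0.2585, 0.3263, 0.1250], E[r] = 0.1186, γ^t·E[r] = 0.051070, running G = 0.472957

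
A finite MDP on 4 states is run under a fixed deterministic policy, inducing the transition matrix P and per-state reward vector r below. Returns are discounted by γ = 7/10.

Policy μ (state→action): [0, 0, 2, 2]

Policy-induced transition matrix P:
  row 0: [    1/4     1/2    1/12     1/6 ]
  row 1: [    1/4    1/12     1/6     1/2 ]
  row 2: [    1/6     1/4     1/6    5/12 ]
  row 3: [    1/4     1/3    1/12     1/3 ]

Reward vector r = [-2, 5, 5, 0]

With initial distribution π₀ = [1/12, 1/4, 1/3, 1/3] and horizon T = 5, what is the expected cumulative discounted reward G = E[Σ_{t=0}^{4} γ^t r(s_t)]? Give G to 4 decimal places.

G = 5.4811

t=0: π = [0.0833, 0.2500, 0.3333, 0.3333], E[r] = 2.7500, γ^t·E[r] = 2.750000, running G = 2.750000
t=1: π = [0.2222, 0.2569, 0.1319, 0.3889], E[r] = 1.5000, γ^t·E[r] = 1.050000, running G = 3.800000
t=2: π = [0.2390, 0.2951, 0.1157, 0.3501], E[r] = 1.5764, γ^t·E[r] = 0.772431, running G = 4.572431
t=3: π = [0.2404, 0.2897, 0.1176, 0.3523], E[r] = 1.5558, γ^t·E[r] = 0.533655, running G = 5.106085
t=4: π = [0.2402, 0.2912, 0.1173, 0.3514], E[r] = 1.5618, γ^t·E[r] = 0.374983, running G = 5.481068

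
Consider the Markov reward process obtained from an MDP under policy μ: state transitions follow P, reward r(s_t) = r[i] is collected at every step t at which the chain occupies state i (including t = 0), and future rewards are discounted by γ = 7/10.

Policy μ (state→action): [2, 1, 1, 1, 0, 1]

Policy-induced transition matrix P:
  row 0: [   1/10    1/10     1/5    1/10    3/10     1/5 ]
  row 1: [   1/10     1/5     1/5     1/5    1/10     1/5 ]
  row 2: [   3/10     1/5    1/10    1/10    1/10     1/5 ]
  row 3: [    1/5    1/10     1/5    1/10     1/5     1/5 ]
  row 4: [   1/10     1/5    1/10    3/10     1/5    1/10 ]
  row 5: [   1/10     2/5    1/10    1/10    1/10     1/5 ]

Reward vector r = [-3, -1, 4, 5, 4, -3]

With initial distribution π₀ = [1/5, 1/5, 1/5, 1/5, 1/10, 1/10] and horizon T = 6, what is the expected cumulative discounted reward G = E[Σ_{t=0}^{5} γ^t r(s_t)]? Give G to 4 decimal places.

t=0: π = [0.2000, 0.2000, 0.2000, 0.2000, 0.1000, 0.1000], E[r] = 1.1000, γ^t·E[r] = 1.100000, running G = 1.100000
t=1: π = [0.1600, 0.1800, 0.1600, 0.1400, 0.1700, 0.1900], E[r] = 0.7900, γ^t·E[r] = 0.553000, running G = 1.653000
t=2: π = [0.1460, 0.2080, 0.1480, 0.1520, 0.1630, 0.1830], E[r] = 0.8090, γ^t·E[r] = 0.396410, running G = 2.049410
t=3: π = [0.1448, 0.2068, 0.1506, 0.1534, 0.1607, 0.1837], E[r] = 0.8199, γ^t·E[r] = 0.281226, running G = 2.330636
t=4: π = [0.1455, 0.2069, 0.1505, 0.1528, 0.1604, 0.1839], E[r] = 0.8125, γ^t·E[r] = 0.195079, running G = 2.525715
t=5: π = [0.1454, 0.2070, 0.1505, 0.1528, 0.1604, 0.1840], E[r] = 0.8126, γ^t·E[r] = 0.136567, running G = 2.662282

G = 2.6623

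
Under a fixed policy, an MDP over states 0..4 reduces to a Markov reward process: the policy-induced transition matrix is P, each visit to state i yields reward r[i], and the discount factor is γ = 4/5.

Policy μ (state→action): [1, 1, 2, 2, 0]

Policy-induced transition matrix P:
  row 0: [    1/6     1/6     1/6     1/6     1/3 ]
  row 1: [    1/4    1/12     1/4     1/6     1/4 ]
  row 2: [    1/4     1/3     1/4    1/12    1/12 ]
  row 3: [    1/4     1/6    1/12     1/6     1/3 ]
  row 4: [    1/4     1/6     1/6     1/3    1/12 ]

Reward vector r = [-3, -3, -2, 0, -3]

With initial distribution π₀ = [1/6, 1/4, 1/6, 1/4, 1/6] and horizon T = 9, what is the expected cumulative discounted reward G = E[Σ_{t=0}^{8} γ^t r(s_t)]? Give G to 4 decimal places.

G = -9.6049

t=0: π = [0.1667, 0.2500, 0.1667, 0.2500, 0.1667], E[r] = -2.0833, γ^t·E[r] = -2.083333, running G = -2.083333
t=1: π = [0.2361, 0.1736, 0.1806, 0.1806, 0.2292], E[r] = -2.2778, γ^t·E[r] = -1.822222, running G = -3.905556
t=2: π = [0.2303, 0.1823, 0.1811, 0.1898, 0.2164], E[r] = -2.2494, γ^t·E[r] = -1.439630, running G = -5.345185
t=3: π = [0.2308, 0.1817, 0.1811, 0.1876, 0.2188], E[r] = -2.2559, γ^t·E[r] = -1.155037, running G = -6.500222
t=4: π = [0.2308, 0.1817, 0.1813, 0.1880, 0.2182], E[r] = -2.2546, γ^t·E[r] = -0.923503, running G = -7.423725
t=5: π = [0.2308, 0.1817, 0.1812, 0.1879, 0.2183], E[r] = -2.2550, γ^t·E[r] = -0.738905, running G = -8.162630
t=6: π = [0.2308, 0.1817, 0.1813, 0.1879, 0.2183], E[r] = -2.2549, γ^t·E[r] = -0.591108, running G = -8.753738
t=7: π = [0.2308, 0.1817, 0.1813, 0.1879, 0.2183], E[r] = -2.2549, γ^t·E[r] = -0.472889, running G = -9.226627
t=8: π = [0.2308, 0.1817, 0.1813, 0.1879, 0.2183], E[r] = -2.2549, γ^t·E[r] = -0.378311, running G = -9.604938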